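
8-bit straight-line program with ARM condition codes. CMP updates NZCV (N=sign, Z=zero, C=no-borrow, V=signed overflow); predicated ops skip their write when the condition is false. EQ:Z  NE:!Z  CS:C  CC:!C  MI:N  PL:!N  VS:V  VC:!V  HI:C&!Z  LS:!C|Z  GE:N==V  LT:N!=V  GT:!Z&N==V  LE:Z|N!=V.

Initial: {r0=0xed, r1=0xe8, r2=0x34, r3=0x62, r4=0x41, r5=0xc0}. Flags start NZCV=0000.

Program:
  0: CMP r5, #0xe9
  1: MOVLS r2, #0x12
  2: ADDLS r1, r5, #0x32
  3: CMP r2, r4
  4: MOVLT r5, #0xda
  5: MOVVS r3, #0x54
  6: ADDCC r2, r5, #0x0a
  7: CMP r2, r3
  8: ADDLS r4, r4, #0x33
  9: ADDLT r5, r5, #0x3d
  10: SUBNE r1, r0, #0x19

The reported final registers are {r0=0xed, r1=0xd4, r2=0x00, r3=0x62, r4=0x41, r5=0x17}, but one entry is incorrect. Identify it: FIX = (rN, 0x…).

FIX = (r2, 0xe4)

0: ✓ CMP  NZCV=1000
1: ✓ MOVLS  r2←0x12
2: ✓ ADDLS  r1←0xf2
3: ✓ CMP  NZCV=1000
4: ✓ MOVLT  r5←0xda
5: · MOVVS
6: ✓ ADDCC  r2←0xe4
7: ✓ CMP  NZCV=1010
8: · ADDLS
9: ✓ ADDLT  r5←0x17
10: ✓ SUBNE  r1←0xd4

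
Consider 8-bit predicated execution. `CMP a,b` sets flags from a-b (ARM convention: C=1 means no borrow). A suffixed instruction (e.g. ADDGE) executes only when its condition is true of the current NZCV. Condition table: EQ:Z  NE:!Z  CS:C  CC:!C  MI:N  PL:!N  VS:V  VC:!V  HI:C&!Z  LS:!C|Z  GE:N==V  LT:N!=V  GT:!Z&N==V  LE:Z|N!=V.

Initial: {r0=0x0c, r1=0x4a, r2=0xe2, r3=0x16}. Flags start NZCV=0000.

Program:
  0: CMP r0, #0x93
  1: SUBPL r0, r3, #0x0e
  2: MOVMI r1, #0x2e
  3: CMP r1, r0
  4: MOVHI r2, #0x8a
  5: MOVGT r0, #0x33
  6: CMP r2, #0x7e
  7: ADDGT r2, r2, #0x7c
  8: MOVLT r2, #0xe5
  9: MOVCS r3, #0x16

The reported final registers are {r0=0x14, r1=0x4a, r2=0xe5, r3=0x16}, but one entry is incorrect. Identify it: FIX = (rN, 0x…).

FIX = (r0, 0x33)

0: ✓ CMP  NZCV=0000
1: ✓ SUBPL  r0←0x08
2: · MOVMI
3: ✓ CMP  NZCV=0010
4: ✓ MOVHI  r2←0x8a
5: ✓ MOVGT  r0←0x33
6: ✓ CMP  NZCV=0011
7: · ADDGT
8: ✓ MOVLT  r2←0xe5
9: ✓ MOVCS  r3←0x16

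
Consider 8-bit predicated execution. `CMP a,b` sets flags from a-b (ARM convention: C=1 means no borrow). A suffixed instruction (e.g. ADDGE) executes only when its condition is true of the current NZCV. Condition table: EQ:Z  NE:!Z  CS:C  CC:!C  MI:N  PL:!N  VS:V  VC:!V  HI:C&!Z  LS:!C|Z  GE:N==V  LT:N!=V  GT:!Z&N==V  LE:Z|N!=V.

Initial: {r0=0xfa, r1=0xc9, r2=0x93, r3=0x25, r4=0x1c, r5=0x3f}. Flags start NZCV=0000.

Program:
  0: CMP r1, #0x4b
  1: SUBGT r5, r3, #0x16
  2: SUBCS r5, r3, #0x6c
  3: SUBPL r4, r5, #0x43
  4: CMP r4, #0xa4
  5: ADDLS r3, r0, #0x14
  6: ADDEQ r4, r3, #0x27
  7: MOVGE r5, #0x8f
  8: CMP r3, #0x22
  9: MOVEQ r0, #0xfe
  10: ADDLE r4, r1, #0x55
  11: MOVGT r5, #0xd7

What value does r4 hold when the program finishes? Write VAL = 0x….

0: ✓ CMP  NZCV=0011
1: · SUBGT
2: ✓ SUBCS  r5←0xb9
3: ✓ SUBPL  r4←0x76
4: ✓ CMP  NZCV=1001
5: ✓ ADDLS  r3←0x0e
6: · ADDEQ
7: ✓ MOVGE  r5←0x8f
8: ✓ CMP  NZCV=1000
9: · MOVEQ
10: ✓ ADDLE  r4←0x1e
11: · MOVGT

VAL = 0x1e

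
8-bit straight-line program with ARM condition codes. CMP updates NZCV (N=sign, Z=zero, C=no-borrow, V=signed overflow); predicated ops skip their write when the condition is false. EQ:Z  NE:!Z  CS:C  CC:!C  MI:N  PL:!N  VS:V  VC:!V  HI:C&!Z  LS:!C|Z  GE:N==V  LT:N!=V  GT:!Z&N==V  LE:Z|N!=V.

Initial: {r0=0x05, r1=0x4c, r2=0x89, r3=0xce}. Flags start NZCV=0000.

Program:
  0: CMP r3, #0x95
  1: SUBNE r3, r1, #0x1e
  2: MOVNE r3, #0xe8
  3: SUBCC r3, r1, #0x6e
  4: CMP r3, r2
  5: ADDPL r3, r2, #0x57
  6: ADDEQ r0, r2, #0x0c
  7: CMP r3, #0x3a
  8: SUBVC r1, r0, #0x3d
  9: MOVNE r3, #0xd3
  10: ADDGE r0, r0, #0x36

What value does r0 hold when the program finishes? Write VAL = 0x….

VAL = 0x05

[0] flags=0010 → (cmp)
[1] flags=0010 NE?T → r3=0x2e
[2] flags=0010 NE?T → r3=0xe8
[3] flags=0010 CC?F → skip
[4] flags=0010 → (cmp)
[5] flags=0010 PL?T → r3=0xe0
[6] flags=0010 EQ?F → skip
[7] flags=1010 → (cmp)
[8] flags=1010 VC?T → r1=0xc8
[9] flags=1010 NE?T → r3=0xd3
[10] flags=1010 GE?F → skip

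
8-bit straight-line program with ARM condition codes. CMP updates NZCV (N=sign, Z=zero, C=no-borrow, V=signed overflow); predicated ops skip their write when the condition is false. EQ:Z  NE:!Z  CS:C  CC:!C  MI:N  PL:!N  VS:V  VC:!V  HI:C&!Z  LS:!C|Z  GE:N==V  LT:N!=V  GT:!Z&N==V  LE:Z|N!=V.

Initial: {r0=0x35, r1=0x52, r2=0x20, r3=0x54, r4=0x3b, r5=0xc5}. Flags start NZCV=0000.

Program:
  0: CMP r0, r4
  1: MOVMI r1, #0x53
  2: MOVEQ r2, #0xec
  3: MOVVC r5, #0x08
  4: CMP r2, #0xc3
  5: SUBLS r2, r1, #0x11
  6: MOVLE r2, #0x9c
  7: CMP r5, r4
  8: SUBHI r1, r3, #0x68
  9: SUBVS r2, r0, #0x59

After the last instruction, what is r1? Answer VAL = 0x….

VAL = 0x53

0: ✓ CMP  NZCV=1000
1: ✓ MOVMI  r1←0x53
2: · MOVEQ
3: ✓ MOVVC  r5←0x08
4: ✓ CMP  NZCV=0000
5: ✓ SUBLS  r2←0x42
6: · MOVLE
7: ✓ CMP  NZCV=1000
8: · SUBHI
9: · SUBVS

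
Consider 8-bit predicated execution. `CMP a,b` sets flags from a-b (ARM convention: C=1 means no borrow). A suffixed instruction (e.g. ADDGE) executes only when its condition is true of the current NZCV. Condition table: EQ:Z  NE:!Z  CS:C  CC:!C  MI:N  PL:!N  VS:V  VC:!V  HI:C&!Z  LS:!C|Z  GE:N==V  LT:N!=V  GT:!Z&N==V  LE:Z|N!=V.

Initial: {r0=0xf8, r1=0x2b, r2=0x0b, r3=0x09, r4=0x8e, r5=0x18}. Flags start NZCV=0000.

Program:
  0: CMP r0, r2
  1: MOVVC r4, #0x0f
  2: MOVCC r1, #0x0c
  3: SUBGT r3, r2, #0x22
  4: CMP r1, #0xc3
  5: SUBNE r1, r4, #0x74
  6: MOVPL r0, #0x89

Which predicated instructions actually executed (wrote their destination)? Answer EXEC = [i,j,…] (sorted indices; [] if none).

EXEC = [1,5,6]

[0] flags=1010 → (cmp)
[1] flags=1010 VC?T → r4=0x0f
[2] flags=1010 CC?F → skip
[3] flags=1010 GT?F → skip
[4] flags=0000 → (cmp)
[5] flags=0000 NE?T → r1=0x9b
[6] flags=0000 PL?T → r0=0x89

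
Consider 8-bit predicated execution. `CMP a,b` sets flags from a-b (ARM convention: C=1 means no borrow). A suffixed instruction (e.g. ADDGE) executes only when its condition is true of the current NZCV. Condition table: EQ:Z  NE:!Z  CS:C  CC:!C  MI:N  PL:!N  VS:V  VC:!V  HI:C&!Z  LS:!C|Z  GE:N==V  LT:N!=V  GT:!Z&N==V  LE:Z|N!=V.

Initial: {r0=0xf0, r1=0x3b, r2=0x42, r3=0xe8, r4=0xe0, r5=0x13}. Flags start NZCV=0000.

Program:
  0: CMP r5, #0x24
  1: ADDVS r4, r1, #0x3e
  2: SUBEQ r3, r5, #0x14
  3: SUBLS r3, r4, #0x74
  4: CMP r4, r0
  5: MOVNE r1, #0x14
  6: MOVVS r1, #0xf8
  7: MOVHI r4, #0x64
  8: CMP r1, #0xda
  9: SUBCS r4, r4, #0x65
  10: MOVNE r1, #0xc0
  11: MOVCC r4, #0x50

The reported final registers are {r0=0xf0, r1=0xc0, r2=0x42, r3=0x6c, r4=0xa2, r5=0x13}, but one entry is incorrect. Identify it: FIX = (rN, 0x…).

FIX = (r4, 0x50)

[0] flags=1000 → (cmp)
[1] flags=1000 VS?F → skip
[2] flags=1000 EQ?F → skip
[3] flags=1000 LS?T → r3=0x6c
[4] flags=1000 → (cmp)
[5] flags=1000 NE?T → r1=0x14
[6] flags=1000 VS?F → skip
[7] flags=1000 HI?F → skip
[8] flags=0000 → (cmp)
[9] flags=0000 CS?F → skip
[10] flags=0000 NE?T → r1=0xc0
[11] flags=0000 CC?T → r4=0x50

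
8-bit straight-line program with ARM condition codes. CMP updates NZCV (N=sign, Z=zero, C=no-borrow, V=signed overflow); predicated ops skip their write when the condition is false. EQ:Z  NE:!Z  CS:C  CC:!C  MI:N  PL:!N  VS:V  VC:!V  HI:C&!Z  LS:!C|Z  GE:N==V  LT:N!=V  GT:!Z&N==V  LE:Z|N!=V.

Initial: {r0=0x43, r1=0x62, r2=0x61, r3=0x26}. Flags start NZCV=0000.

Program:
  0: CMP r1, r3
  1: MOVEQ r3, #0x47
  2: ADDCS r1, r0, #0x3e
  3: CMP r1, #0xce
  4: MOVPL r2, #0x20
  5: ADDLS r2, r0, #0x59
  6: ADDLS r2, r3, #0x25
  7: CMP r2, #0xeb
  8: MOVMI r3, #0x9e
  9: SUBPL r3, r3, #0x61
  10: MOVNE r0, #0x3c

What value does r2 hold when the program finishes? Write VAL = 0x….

VAL = 0x4b

[0] flags=0010 → (cmp)
[1] flags=0010 EQ?F → skip
[2] flags=0010 CS?T → r1=0x81
[3] flags=1000 → (cmp)
[4] flags=1000 PL?F → skip
[5] flags=1000 LS?T → r2=0x9c
[6] flags=1000 LS?T → r2=0x4b
[7] flags=0000 → (cmp)
[8] flags=0000 MI?F → skip
[9] flags=0000 PL?T → r3=0xc5
[10] flags=0000 NE?T → r0=0x3c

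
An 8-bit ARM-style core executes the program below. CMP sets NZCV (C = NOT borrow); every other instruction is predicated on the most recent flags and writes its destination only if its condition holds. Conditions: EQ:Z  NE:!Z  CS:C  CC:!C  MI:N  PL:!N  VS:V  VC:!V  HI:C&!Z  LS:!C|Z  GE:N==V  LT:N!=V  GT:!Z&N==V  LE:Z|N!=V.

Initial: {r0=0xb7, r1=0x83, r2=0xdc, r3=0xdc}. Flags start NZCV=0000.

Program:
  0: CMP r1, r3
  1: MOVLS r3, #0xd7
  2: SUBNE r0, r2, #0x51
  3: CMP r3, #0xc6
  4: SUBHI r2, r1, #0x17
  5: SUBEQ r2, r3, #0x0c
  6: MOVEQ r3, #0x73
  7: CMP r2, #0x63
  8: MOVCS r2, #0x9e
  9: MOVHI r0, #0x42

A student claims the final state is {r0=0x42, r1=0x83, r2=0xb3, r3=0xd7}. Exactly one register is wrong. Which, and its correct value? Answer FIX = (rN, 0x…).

FIX = (r2, 0x9e)

0: ✓ CMP  NZCV=1000
1: ✓ MOVLS  r3←0xd7
2: ✓ SUBNE  r0←0x8b
3: ✓ CMP  NZCV=0010
4: ✓ SUBHI  r2←0x6c
5: · SUBEQ
6: · MOVEQ
7: ✓ CMP  NZCV=0010
8: ✓ MOVCS  r2←0x9e
9: ✓ MOVHI  r0←0x42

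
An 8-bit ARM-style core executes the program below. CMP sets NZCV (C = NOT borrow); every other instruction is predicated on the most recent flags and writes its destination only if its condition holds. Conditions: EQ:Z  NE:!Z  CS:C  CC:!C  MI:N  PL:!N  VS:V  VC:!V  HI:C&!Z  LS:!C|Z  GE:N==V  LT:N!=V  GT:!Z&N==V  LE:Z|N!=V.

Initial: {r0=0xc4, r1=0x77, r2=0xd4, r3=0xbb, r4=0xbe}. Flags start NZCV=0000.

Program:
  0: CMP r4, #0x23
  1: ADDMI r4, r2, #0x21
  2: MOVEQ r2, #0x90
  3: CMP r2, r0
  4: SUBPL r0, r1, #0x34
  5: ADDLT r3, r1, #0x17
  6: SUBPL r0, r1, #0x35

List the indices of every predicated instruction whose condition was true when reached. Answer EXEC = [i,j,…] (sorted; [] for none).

0: ✓ CMP  NZCV=1010
1: ✓ ADDMI  r4←0xf5
2: · MOVEQ
3: ✓ CMP  NZCV=0010
4: ✓ SUBPL  r0←0x43
5: · ADDLT
6: ✓ SUBPL  r0←0x42

EXEC = [1,4,6]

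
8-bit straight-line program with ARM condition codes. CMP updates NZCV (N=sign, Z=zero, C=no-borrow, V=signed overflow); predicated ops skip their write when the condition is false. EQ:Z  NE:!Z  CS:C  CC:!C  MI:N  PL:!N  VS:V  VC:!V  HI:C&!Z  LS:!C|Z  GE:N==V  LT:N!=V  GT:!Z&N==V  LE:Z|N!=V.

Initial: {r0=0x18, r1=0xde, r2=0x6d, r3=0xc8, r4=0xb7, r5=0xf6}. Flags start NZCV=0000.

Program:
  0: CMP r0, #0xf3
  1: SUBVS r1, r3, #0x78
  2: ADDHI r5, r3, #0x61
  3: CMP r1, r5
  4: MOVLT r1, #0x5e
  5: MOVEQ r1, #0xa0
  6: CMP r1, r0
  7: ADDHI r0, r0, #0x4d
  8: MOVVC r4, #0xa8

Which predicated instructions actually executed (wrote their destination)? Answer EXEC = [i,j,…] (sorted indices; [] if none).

[0] flags=0000 → (cmp)
[1] flags=0000 VS?F → skip
[2] flags=0000 HI?F → skip
[3] flags=1000 → (cmp)
[4] flags=1000 LT?T → r1=0x5e
[5] flags=1000 EQ?F → skip
[6] flags=0010 → (cmp)
[7] flags=0010 HI?T → r0=0x65
[8] flags=0010 VC?T → r4=0xa8

EXEC = [4,7,8]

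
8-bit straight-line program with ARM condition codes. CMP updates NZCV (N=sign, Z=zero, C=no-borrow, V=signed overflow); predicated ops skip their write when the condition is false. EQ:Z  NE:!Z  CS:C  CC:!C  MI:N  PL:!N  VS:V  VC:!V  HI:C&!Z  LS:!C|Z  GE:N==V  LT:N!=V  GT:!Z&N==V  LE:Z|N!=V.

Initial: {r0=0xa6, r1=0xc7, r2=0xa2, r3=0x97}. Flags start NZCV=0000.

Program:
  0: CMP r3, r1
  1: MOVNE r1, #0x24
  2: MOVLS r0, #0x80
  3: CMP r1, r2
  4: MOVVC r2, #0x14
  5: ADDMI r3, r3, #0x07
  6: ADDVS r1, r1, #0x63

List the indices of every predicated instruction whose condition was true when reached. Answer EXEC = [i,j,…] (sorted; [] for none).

EXEC = [1,2,5,6]

[0] flags=1000 → (cmp)
[1] flags=1000 NE?T → r1=0x24
[2] flags=1000 LS?T → r0=0x80
[3] flags=1001 → (cmp)
[4] flags=1001 VC?F → skip
[5] flags=1001 MI?T → r3=0x9e
[6] flags=1001 VS?T → r1=0x87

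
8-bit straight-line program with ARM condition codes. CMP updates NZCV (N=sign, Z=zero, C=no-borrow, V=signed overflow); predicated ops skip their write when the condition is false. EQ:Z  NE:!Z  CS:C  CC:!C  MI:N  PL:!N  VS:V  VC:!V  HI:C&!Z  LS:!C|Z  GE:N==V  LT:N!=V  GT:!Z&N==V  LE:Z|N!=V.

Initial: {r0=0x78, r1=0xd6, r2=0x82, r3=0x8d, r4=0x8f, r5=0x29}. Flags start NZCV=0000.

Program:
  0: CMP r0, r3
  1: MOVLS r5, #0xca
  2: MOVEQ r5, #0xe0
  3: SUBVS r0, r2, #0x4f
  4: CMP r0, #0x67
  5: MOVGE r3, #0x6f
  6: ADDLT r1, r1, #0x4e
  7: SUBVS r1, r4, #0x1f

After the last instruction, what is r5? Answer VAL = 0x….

[0] flags=1001 → (cmp)
[1] flags=1001 LS?T → r5=0xca
[2] flags=1001 EQ?F → skip
[3] flags=1001 VS?T → r0=0x33
[4] flags=1000 → (cmp)
[5] flags=1000 GE?F → skip
[6] flags=1000 LT?T → r1=0x24
[7] flags=1000 VS?F → skip

VAL = 0xca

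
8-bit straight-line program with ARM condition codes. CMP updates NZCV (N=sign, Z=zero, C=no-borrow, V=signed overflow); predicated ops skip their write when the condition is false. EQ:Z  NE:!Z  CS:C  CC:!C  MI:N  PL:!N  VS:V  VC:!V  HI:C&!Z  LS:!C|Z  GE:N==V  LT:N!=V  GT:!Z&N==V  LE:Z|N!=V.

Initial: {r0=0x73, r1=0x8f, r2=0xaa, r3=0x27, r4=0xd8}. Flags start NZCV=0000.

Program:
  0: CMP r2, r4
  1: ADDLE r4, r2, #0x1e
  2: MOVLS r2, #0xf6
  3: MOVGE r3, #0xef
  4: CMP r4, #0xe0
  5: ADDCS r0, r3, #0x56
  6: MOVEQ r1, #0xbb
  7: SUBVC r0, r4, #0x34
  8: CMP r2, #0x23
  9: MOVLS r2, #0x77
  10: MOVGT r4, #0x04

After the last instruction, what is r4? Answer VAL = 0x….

0: ✓ CMP  NZCV=1000
1: ✓ ADDLE  r4←0xc8
2: ✓ MOVLS  r2←0xf6
3: · MOVGE
4: ✓ CMP  NZCV=1000
5: · ADDCS
6: · MOVEQ
7: ✓ SUBVC  r0←0x94
8: ✓ CMP  NZCV=1010
9: · MOVLS
10: · MOVGT

VAL = 0xc8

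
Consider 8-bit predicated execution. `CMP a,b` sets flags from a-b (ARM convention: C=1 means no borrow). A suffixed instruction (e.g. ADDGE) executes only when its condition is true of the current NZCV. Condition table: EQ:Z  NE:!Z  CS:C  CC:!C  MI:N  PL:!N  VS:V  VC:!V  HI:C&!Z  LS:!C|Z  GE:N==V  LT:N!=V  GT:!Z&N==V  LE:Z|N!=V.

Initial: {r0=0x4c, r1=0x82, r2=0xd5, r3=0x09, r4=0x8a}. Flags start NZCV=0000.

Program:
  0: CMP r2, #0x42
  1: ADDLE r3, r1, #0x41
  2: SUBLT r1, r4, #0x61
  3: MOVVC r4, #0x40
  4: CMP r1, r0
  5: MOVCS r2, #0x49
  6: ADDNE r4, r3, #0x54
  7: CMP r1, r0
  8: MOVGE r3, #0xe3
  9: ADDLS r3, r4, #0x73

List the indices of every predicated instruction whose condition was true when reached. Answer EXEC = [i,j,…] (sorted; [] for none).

EXEC = [1,2,3,6,9]

[0] flags=1010 → (cmp)
[1] flags=1010 LE?T → r3=0xc3
[2] flags=1010 LT?T → r1=0x29
[3] flags=1010 VC?T → r4=0x40
[4] flags=1000 → (cmp)
[5] flags=1000 CS?F → skip
[6] flags=1000 NE?T → r4=0x17
[7] flags=1000 → (cmp)
[8] flags=1000 GE?F → skip
[9] flags=1000 LS?T → r3=0x8a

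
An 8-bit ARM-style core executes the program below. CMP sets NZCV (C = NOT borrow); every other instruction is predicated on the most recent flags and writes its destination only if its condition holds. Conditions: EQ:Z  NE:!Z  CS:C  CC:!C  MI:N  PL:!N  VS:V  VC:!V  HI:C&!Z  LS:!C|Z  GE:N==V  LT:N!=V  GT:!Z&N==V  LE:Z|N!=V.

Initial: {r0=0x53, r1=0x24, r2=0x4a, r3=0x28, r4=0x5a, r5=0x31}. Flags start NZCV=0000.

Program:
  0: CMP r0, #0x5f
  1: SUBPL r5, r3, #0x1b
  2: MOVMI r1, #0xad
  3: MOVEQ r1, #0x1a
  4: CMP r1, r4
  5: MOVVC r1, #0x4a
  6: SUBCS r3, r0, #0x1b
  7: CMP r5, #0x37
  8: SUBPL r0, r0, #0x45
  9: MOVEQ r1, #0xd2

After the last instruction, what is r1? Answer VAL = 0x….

VAL = 0xad

[0] flags=1000 → (cmp)
[1] flags=1000 PL?F → skip
[2] flags=1000 MI?T → r1=0xad
[3] flags=1000 EQ?F → skip
[4] flags=0011 → (cmp)
[5] flags=0011 VC?F → skip
[6] flags=0011 CS?T → r3=0x38
[7] flags=1000 → (cmp)
[8] flags=1000 PL?F → skip
[9] flags=1000 EQ?F → skip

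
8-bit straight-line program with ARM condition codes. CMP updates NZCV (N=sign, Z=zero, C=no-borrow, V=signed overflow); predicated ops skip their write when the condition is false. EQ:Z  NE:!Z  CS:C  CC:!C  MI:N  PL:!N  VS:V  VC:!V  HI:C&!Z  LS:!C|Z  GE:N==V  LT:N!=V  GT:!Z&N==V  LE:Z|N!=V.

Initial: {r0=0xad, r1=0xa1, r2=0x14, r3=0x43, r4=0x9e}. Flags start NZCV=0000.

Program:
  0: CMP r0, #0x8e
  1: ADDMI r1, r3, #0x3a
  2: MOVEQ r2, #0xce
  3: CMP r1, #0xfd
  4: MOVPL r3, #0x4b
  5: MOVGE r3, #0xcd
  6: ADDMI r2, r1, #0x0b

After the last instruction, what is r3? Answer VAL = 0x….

0: ✓ CMP  NZCV=0010
1: · ADDMI
2: · MOVEQ
3: ✓ CMP  NZCV=1000
4: · MOVPL
5: · MOVGE
6: ✓ ADDMI  r2←0xac

VAL = 0x43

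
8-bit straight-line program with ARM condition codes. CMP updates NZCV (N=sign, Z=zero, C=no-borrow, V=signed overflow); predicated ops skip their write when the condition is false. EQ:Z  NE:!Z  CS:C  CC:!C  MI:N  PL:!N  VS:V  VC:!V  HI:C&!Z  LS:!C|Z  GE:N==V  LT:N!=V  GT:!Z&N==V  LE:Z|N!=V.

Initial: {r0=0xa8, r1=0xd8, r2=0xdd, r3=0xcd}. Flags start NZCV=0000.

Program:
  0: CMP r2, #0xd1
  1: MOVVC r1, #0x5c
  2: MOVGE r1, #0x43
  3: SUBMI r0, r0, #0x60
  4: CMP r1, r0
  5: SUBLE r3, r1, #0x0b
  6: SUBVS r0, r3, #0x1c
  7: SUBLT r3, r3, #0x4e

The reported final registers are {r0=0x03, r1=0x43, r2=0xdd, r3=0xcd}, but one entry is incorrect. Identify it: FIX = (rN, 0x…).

[0] flags=0010 → (cmp)
[1] flags=0010 VC?T → r1=0x5c
[2] flags=0010 GE?T → r1=0x43
[3] flags=0010 MI?F → skip
[4] flags=1001 → (cmp)
[5] flags=1001 LE?F → skip
[6] flags=1001 VS?T → r0=0xb1
[7] flags=1001 LT?F → skip

FIX = (r0, 0xb1)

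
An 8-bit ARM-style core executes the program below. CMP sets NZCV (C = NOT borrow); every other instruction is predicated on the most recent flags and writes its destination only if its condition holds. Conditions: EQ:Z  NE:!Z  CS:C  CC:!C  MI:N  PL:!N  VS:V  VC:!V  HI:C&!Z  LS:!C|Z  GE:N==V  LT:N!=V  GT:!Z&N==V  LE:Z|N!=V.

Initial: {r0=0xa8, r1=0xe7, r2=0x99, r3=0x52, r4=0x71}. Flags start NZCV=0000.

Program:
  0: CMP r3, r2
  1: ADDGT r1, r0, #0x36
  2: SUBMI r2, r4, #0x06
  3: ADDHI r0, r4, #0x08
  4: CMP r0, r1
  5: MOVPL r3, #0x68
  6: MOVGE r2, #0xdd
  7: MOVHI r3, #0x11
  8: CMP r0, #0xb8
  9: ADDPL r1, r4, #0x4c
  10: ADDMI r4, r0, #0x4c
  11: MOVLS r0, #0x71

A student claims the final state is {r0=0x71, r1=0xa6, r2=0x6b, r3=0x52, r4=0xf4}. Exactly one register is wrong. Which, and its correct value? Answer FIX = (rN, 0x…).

0: ✓ CMP  NZCV=1001
1: ✓ ADDGT  r1←0xde
2: ✓ SUBMI  r2←0x6b
3: · ADDHI
4: ✓ CMP  NZCV=1000
5: · MOVPL
6: · MOVGE
7: · MOVHI
8: ✓ CMP  NZCV=1000
9: · ADDPL
10: ✓ ADDMI  r4←0xf4
11: ✓ MOVLS  r0←0x71

FIX = (r1, 0xde)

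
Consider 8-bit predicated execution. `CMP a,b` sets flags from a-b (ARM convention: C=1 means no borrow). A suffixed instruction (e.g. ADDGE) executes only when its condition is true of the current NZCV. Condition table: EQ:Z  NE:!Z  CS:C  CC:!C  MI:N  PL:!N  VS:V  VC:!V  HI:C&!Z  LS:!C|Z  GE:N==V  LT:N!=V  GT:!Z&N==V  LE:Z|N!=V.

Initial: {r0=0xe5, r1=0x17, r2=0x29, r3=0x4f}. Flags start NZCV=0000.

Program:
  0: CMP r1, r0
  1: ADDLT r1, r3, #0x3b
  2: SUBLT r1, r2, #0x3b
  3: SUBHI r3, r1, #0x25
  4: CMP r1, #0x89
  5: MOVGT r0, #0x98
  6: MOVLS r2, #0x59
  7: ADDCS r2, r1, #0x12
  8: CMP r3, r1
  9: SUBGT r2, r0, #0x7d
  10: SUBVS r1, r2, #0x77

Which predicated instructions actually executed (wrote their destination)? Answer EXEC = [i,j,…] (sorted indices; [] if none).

0: ✓ CMP  NZCV=0000
1: · ADDLT
2: · SUBLT
3: · SUBHI
4: ✓ CMP  NZCV=1001
5: ✓ MOVGT  r0←0x98
6: ✓ MOVLS  r2←0x59
7: · ADDCS
8: ✓ CMP  NZCV=0010
9: ✓ SUBGT  r2←0x1b
10: · SUBVS

EXEC = [5,6,9]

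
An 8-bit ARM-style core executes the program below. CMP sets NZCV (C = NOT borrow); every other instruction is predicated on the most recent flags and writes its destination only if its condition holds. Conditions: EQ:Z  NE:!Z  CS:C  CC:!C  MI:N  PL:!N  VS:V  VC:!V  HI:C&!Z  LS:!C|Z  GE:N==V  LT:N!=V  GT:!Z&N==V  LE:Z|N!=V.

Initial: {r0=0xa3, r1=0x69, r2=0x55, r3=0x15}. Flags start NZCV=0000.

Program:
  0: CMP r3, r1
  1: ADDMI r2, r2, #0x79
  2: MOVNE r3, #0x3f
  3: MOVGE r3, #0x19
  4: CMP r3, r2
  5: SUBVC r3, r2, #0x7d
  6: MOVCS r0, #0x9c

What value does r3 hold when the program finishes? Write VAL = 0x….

0: ✓ CMP  NZCV=1000
1: ✓ ADDMI  r2←0xce
2: ✓ MOVNE  r3←0x3f
3: · MOVGE
4: ✓ CMP  NZCV=0000
5: ✓ SUBVC  r3←0x51
6: · MOVCS

VAL = 0x51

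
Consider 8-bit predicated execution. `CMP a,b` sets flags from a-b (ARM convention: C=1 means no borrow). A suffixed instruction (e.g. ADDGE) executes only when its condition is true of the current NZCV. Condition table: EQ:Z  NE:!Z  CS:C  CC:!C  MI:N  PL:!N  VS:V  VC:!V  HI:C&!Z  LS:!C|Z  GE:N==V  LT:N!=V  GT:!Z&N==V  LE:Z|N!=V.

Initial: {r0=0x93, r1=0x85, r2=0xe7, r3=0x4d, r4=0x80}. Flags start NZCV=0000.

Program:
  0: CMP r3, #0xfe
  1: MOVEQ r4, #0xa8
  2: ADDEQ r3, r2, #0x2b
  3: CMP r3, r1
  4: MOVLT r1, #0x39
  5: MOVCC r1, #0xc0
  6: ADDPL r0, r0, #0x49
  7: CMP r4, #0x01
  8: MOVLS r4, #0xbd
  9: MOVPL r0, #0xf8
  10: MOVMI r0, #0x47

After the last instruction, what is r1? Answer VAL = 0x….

[0] flags=0000 → (cmp)
[1] flags=0000 EQ?F → skip
[2] flags=0000 EQ?F → skip
[3] flags=1001 → (cmp)
[4] flags=1001 LT?F → skip
[5] flags=1001 CC?T → r1=0xc0
[6] flags=1001 PL?F → skip
[7] flags=0011 → (cmp)
[8] flags=0011 LS?F → skip
[9] flags=0011 PL?T → r0=0xf8
[10] flags=0011 MI?F → skip

VAL = 0xc0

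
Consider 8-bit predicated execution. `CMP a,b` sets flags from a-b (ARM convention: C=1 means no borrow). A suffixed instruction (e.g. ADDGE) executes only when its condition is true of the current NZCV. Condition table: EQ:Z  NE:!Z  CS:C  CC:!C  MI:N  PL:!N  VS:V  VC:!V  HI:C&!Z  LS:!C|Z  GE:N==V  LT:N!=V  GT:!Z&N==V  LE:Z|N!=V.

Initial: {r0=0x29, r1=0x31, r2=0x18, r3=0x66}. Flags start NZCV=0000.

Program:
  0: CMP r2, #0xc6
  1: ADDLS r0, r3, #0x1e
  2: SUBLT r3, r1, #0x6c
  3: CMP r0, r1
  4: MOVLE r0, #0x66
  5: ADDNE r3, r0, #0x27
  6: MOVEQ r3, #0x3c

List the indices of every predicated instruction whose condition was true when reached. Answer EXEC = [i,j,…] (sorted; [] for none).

EXEC = [1,4,5]

[0] flags=0000 → (cmp)
[1] flags=0000 LS?T → r0=0x84
[2] flags=0000 LT?F → skip
[3] flags=0011 → (cmp)
[4] flags=0011 LE?T → r0=0x66
[5] flags=0011 NE?T → r3=0x8d
[6] flags=0011 EQ?F → skip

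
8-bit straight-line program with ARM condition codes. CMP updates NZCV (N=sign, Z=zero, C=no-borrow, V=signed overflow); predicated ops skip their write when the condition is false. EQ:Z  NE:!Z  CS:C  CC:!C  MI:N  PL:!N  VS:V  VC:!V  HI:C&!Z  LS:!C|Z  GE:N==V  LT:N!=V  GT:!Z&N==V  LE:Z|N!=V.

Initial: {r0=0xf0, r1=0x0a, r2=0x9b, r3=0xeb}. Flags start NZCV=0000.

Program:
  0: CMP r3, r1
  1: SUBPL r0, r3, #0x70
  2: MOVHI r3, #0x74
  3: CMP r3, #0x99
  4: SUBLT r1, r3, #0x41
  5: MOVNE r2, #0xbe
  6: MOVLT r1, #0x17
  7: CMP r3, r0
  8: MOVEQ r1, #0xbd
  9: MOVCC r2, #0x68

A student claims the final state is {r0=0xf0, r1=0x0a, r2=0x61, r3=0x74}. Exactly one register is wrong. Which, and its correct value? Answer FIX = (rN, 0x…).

[0] flags=1010 → (cmp)
[1] flags=1010 PL?F → skip
[2] flags=1010 HI?T → r3=0x74
[3] flags=1001 → (cmp)
[4] flags=1001 LT?F → skip
[5] flags=1001 NE?T → r2=0xbe
[6] flags=1001 LT?F → skip
[7] flags=1001 → (cmp)
[8] flags=1001 EQ?F → skip
[9] flags=1001 CC?T → r2=0x68

FIX = (r2, 0x68)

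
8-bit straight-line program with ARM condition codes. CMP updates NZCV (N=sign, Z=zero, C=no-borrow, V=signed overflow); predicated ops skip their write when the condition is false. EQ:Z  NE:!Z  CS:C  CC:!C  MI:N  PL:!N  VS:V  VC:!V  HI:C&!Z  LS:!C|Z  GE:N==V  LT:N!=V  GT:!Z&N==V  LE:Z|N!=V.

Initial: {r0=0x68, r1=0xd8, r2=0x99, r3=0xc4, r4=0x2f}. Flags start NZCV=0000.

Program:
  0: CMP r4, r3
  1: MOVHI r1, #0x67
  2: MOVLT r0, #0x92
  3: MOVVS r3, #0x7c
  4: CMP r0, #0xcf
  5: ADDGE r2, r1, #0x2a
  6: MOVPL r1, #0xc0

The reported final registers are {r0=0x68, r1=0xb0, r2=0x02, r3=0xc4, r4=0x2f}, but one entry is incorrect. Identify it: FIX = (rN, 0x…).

FIX = (r1, 0xd8)

[0] flags=0000 → (cmp)
[1] flags=0000 HI?F → skip
[2] flags=0000 LT?F → skip
[3] flags=0000 VS?F → skip
[4] flags=1001 → (cmp)
[5] flags=1001 GE?T → r2=0x02
[6] flags=1001 PL?F → skip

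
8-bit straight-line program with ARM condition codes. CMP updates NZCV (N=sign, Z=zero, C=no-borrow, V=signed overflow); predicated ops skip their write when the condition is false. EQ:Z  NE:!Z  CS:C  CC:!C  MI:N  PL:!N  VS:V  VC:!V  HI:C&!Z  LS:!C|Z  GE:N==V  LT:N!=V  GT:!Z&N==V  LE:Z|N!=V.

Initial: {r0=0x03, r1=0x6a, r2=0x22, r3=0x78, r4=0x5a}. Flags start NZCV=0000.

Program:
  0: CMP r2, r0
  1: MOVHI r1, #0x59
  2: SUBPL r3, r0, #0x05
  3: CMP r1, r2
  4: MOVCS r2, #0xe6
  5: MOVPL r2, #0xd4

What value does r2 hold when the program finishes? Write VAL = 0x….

VAL = 0xd4

[0] flags=0010 → (cmp)
[1] flags=0010 HI?T → r1=0x59
[2] flags=0010 PL?T → r3=0xfe
[3] flags=0010 → (cmp)
[4] flags=0010 CS?T → r2=0xe6
[5] flags=0010 PL?T → r2=0xd4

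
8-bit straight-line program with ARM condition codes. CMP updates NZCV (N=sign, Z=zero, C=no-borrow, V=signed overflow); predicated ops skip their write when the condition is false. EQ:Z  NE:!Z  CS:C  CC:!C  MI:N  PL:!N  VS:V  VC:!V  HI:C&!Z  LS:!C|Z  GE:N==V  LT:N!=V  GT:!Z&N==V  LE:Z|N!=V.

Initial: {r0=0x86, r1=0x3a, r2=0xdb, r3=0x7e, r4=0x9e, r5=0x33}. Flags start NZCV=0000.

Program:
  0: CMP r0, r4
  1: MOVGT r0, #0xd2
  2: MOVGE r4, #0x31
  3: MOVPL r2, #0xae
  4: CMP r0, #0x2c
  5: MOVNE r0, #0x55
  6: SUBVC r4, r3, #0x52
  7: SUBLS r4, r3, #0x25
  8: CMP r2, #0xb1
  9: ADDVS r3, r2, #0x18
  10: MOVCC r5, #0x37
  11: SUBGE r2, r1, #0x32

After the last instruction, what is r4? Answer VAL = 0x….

VAL = 0x9e

[0] flags=1000 → (cmp)
[1] flags=1000 GT?F → skip
[2] flags=1000 GE?F → skip
[3] flags=1000 PL?F → skip
[4] flags=0011 → (cmp)
[5] flags=0011 NE?T → r0=0x55
[6] flags=0011 VC?F → skip
[7] flags=0011 LS?F → skip
[8] flags=0010 → (cmp)
[9] flags=0010 VS?F → skip
[10] flags=0010 CC?F → skip
[11] flags=0010 GE?T → r2=0x08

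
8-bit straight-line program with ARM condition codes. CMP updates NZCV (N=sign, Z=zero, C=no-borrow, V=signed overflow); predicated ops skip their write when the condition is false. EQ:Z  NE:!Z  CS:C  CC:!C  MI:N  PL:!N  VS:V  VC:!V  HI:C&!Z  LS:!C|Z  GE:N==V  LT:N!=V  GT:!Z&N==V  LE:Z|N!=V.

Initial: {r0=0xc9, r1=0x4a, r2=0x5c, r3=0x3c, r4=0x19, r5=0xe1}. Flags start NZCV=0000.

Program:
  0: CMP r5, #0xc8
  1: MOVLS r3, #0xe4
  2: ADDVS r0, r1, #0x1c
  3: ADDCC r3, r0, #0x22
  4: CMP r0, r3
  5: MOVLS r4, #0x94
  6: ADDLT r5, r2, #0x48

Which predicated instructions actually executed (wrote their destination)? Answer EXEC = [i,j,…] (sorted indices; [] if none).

[0] flags=0010 → (cmp)
[1] flags=0010 LS?F → skip
[2] flags=0010 VS?F → skip
[3] flags=0010 CC?F → skip
[4] flags=1010 → (cmp)
[5] flags=1010 LS?F → skip
[6] flags=1010 LT?T → r5=0xa4

EXEC = [6]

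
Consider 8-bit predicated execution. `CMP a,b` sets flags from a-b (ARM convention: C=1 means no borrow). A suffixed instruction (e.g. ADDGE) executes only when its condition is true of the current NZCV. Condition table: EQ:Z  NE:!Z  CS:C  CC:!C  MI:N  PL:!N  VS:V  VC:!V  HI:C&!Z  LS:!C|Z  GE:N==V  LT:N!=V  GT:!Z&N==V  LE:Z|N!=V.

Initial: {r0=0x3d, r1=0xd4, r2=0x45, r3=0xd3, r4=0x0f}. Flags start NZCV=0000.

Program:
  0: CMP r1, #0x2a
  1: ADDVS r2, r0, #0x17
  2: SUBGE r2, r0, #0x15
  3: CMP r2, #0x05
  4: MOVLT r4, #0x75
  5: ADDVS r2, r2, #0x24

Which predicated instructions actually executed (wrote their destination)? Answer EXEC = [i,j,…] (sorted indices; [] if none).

EXEC = []

0: ✓ CMP  NZCV=1010
1: · ADDVS
2: · SUBGE
3: ✓ CMP  NZCV=0010
4: · MOVLT
5: · ADDVS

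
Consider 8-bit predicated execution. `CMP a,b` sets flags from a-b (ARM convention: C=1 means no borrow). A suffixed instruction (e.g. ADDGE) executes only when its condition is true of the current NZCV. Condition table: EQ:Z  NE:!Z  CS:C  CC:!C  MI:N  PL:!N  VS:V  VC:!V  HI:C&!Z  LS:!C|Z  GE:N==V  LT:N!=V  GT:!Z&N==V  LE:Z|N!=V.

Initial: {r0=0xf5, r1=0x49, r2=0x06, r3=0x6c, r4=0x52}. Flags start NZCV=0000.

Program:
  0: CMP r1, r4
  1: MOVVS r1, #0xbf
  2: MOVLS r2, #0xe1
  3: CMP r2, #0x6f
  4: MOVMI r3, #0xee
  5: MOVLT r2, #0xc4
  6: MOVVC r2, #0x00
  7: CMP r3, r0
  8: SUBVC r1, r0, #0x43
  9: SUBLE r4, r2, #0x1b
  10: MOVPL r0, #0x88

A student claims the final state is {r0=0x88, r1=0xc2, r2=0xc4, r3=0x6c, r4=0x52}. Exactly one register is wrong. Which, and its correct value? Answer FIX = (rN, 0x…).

FIX = (r1, 0xb2)

[0] flags=1000 → (cmp)
[1] flags=1000 VS?F → skip
[2] flags=1000 LS?T → r2=0xe1
[3] flags=0011 → (cmp)
[4] flags=0011 MI?F → skip
[5] flags=0011 LT?T → r2=0xc4
[6] flags=0011 VC?F → skip
[7] flags=0000 → (cmp)
[8] flags=0000 VC?T → r1=0xb2
[9] flags=0000 LE?F → skip
[10] flags=0000 PL?T → r0=0x88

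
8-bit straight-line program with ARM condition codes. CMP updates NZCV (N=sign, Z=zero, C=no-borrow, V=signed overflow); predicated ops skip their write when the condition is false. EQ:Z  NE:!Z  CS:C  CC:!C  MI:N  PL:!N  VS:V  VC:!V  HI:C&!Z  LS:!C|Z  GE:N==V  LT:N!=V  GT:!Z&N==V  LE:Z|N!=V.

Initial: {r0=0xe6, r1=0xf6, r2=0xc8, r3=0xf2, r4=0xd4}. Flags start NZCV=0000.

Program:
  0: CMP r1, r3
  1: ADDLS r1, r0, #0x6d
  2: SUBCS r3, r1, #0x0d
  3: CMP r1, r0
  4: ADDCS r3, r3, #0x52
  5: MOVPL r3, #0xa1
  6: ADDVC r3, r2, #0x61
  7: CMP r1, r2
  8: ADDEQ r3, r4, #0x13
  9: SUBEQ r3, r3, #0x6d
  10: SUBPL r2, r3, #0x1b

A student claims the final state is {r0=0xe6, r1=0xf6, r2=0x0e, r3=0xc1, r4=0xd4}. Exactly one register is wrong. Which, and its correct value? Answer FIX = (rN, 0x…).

FIX = (r3, 0x29)

[0] flags=0010 → (cmp)
[1] flags=0010 LS?F → skip
[2] flags=0010 CS?T → r3=0xe9
[3] flags=0010 → (cmp)
[4] flags=0010 CS?T → r3=0x3b
[5] flags=0010 PL?T → r3=0xa1
[6] flags=0010 VC?T → r3=0x29
[7] flags=0010 → (cmp)
[8] flags=0010 EQ?F → skip
[9] flags=0010 EQ?F → skip
[10] flags=0010 PL?T → r2=0x0e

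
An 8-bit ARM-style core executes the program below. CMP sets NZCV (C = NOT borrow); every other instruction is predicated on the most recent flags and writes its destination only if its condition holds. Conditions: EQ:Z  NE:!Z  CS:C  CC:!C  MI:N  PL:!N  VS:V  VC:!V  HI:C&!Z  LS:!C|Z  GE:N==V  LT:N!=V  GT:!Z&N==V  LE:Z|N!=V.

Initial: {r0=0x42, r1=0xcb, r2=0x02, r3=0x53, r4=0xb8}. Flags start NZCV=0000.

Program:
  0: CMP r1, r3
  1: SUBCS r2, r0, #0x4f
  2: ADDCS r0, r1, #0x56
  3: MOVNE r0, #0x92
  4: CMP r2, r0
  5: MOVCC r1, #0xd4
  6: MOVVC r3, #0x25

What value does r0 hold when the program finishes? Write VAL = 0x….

VAL = 0x92

[0] flags=0011 → (cmp)
[1] flags=0011 CS?T → r2=0xf3
[2] flags=0011 CS?T → r0=0x21
[3] flags=0011 NE?T → r0=0x92
[4] flags=0010 → (cmp)
[5] flags=0010 CC?F → skip
[6] flags=0010 VC?T → r3=0x25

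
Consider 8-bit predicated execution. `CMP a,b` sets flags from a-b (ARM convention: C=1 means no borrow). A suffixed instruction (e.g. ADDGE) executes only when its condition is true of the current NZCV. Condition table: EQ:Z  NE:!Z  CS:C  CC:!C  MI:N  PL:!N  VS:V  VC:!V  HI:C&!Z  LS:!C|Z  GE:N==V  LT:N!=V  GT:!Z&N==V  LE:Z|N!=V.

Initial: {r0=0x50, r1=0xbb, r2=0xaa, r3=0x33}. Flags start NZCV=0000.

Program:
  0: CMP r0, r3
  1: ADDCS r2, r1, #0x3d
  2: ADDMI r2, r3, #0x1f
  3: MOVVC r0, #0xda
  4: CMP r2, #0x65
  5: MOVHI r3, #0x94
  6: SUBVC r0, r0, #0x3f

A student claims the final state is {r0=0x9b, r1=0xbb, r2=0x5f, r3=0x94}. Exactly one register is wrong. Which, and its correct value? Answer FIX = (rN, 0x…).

0: ✓ CMP  NZCV=0010
1: ✓ ADDCS  r2←0xf8
2: · ADDMI
3: ✓ MOVVC  r0←0xda
4: ✓ CMP  NZCV=1010
5: ✓ MOVHI  r3←0x94
6: ✓ SUBVC  r0←0x9b

FIX = (r2, 0xf8)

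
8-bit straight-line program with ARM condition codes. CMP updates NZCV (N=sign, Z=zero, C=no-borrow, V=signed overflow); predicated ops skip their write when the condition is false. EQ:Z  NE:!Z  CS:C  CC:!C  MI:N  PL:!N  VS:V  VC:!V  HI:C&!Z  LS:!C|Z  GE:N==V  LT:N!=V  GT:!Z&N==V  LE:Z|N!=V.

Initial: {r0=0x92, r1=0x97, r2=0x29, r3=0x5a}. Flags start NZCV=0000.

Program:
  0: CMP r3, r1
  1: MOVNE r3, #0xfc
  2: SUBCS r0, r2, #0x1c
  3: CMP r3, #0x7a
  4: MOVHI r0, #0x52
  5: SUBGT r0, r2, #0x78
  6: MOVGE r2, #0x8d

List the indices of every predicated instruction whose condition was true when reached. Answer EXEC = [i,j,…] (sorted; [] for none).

0: ✓ CMP  NZCV=1001
1: ✓ MOVNE  r3←0xfc
2: · SUBCS
3: ✓ CMP  NZCV=1010
4: ✓ MOVHI  r0←0x52
5: · SUBGT
6: · MOVGE

EXEC = [1,4]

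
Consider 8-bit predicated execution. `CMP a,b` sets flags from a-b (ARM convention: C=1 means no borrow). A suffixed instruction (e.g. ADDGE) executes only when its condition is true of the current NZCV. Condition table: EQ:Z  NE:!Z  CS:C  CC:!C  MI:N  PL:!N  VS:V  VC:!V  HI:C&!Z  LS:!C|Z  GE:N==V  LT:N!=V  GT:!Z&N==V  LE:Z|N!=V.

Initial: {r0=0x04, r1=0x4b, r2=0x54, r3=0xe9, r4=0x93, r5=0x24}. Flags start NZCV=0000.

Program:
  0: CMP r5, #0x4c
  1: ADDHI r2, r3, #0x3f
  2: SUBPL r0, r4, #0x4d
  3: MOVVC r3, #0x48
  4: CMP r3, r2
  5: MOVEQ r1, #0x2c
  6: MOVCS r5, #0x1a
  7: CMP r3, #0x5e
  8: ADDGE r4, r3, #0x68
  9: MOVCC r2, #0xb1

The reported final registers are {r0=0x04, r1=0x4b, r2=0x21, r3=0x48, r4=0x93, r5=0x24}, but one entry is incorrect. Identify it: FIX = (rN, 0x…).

[0] flags=1000 → (cmp)
[1] flags=1000 HI?F → skip
[2] flags=1000 PL?F → skip
[3] flags=1000 VC?T → r3=0x48
[4] flags=1000 → (cmp)
[5] flags=1000 EQ?F → skip
[6] flags=1000 CS?F → skip
[7] flags=1000 → (cmp)
[8] flags=1000 GE?F → skip
[9] flags=1000 CC?T → r2=0xb1

FIX = (r2, 0xb1)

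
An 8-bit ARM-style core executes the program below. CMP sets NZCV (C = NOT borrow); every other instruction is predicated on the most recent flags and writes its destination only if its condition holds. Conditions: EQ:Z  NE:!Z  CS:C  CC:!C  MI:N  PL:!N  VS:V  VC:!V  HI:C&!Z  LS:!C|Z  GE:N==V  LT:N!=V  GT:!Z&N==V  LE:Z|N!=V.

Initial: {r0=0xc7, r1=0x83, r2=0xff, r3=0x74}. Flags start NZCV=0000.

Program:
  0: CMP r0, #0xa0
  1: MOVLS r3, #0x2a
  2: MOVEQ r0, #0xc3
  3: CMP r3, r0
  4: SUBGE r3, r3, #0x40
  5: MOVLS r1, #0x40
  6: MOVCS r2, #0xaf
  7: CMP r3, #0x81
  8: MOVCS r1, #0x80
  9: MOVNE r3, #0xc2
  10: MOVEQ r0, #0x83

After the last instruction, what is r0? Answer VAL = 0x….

[0] flags=0010 → (cmp)
[1] flags=0010 LS?F → skip
[2] flags=0010 EQ?F → skip
[3] flags=1001 → (cmp)
[4] flags=1001 GE?T → r3=0x34
[5] flags=1001 LS?T → r1=0x40
[6] flags=1001 CS?F → skip
[7] flags=1001 → (cmp)
[8] flags=1001 CS?F → skip
[9] flags=1001 NE?T → r3=0xc2
[10] flags=1001 EQ?F → skip

VAL = 0xc7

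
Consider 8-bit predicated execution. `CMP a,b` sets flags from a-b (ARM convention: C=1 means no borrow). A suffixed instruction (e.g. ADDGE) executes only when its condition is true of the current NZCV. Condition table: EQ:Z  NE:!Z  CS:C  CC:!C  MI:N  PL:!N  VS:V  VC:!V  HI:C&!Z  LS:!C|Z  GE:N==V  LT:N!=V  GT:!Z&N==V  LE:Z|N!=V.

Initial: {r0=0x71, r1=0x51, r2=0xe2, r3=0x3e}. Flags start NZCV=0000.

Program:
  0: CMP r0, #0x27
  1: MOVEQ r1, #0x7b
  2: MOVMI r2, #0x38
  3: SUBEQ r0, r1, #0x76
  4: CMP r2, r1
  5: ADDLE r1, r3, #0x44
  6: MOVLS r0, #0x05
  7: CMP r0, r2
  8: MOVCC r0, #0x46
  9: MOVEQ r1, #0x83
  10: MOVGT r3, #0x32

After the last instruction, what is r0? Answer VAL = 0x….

0: ✓ CMP  NZCV=0010
1: · MOVEQ
2: · MOVMI
3: · SUBEQ
4: ✓ CMP  NZCV=1010
5: ✓ ADDLE  r1←0x82
6: · MOVLS
7: ✓ CMP  NZCV=1001
8: ✓ MOVCC  r0←0x46
9: · MOVEQ
10: ✓ MOVGT  r3←0x32

VAL = 0x46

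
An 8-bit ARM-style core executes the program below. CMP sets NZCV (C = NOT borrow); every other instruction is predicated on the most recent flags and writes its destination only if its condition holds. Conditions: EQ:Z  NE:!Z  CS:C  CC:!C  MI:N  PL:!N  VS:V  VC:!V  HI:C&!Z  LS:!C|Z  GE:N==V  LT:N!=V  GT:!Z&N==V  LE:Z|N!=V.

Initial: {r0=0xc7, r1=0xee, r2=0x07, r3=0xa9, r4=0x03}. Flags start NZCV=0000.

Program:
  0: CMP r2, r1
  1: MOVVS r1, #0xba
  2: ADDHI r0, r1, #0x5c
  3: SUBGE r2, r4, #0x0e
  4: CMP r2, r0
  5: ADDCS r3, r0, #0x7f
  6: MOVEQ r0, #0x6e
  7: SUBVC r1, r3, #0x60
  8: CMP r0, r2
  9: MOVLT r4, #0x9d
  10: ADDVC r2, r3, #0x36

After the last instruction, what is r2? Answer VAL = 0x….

VAL = 0x7c

[0] flags=0000 → (cmp)
[1] flags=0000 VS?F → skip
[2] flags=0000 HI?F → skip
[3] flags=0000 GE?T → r2=0xf5
[4] flags=0010 → (cmp)
[5] flags=0010 CS?T → r3=0x46
[6] flags=0010 EQ?F → skip
[7] flags=0010 VC?T → r1=0xe6
[8] flags=1000 → (cmp)
[9] flags=1000 LT?T → r4=0x9d
[10] flags=1000 VC?T → r2=0x7c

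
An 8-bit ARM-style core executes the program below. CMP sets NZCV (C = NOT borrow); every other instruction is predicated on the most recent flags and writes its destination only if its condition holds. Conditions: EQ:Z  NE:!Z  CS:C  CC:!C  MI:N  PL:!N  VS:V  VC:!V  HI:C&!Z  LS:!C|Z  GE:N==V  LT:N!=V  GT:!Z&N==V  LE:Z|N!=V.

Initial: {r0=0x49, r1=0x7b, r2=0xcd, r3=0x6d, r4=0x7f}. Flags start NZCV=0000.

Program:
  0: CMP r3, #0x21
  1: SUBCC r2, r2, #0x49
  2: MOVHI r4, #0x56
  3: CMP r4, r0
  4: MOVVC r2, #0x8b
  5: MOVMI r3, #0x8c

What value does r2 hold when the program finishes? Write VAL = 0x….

VAL = 0x8b

[0] flags=0010 → (cmp)
[1] flags=0010 CC?F → skip
[2] flags=0010 HI?T → r4=0x56
[3] flags=0010 → (cmp)
[4] flags=0010 VC?T → r2=0x8b
[5] flags=0010 MI?F → skip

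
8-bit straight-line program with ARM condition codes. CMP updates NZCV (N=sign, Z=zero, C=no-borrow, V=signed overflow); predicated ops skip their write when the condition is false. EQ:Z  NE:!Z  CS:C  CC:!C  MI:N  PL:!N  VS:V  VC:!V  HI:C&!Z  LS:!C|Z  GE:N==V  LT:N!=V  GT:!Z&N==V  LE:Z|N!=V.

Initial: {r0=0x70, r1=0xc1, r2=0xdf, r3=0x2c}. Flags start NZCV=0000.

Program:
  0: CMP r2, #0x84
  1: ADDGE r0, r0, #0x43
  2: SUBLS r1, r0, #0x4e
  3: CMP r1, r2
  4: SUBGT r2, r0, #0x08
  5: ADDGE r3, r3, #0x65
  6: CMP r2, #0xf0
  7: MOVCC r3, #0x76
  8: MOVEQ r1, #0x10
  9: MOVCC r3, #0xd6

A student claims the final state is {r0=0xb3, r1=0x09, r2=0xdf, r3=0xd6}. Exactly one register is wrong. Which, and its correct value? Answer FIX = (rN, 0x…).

FIX = (r1, 0xc1)

0: ✓ CMP  NZCV=0010
1: ✓ ADDGE  r0←0xb3
2: · SUBLS
3: ✓ CMP  NZCV=1000
4: · SUBGT
5: · ADDGE
6: ✓ CMP  NZCV=1000
7: ✓ MOVCC  r3←0x76
8: · MOVEQ
9: ✓ MOVCC  r3←0xd6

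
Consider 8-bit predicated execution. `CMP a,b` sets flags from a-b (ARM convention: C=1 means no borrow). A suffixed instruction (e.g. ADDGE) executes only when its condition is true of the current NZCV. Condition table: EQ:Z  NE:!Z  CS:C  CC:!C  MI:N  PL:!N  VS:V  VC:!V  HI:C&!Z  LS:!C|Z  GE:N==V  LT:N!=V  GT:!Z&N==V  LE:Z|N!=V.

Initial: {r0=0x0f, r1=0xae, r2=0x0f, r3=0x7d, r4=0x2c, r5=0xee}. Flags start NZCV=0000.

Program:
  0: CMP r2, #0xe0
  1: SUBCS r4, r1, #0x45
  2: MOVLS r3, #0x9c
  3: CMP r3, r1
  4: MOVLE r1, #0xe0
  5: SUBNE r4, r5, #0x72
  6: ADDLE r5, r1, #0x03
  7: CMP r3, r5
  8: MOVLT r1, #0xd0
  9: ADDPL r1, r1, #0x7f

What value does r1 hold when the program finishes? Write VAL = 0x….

VAL = 0xd0

0: ✓ CMP  NZCV=0000
1: · SUBCS
2: ✓ MOVLS  r3←0x9c
3: ✓ CMP  NZCV=1000
4: ✓ MOVLE  r1←0xe0
5: ✓ SUBNE  r4←0x7c
6: ✓ ADDLE  r5←0xe3
7: ✓ CMP  NZCV=1000
8: ✓ MOVLT  r1←0xd0
9: · ADDPL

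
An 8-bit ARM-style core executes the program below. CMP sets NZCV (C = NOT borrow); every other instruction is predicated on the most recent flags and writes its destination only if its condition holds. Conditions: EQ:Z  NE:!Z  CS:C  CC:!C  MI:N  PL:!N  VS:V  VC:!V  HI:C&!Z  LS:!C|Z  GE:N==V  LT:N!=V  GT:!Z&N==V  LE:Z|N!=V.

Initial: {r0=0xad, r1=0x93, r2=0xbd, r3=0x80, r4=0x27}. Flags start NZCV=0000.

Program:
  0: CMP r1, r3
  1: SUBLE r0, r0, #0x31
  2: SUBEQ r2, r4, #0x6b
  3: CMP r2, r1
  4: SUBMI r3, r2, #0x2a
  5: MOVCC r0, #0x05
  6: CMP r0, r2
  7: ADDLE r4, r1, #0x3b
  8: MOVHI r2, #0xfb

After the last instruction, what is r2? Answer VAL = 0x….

VAL = 0xbd

[0] flags=0010 → (cmp)
[1] flags=0010 LE?F → skip
[2] flags=0010 EQ?F → skip
[3] flags=0010 → (cmp)
[4] flags=0010 MI?F → skip
[5] flags=0010 CC?F → skip
[6] flags=1000 → (cmp)
[7] flags=1000 LE?T → r4=0xce
[8] flags=1000 HI?F → skip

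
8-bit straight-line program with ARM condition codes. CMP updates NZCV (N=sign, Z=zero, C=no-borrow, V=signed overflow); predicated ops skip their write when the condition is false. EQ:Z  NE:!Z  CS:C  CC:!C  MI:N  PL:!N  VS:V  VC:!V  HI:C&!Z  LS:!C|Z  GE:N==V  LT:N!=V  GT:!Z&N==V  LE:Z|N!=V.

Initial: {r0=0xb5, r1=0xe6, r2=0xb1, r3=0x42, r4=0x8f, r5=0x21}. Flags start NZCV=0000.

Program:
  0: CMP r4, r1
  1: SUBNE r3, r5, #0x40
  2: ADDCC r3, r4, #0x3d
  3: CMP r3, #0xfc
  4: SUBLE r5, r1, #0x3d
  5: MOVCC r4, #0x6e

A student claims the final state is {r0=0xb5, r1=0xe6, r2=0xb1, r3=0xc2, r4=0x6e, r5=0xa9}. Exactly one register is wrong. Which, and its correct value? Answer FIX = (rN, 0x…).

FIX = (r3, 0xcc)

0: ✓ CMP  NZCV=1000
1: ✓ SUBNE  r3←0xe1
2: ✓ ADDCC  r3←0xcc
3: ✓ CMP  NZCV=1000
4: ✓ SUBLE  r5←0xa9
5: ✓ MOVCC  r4←0x6e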